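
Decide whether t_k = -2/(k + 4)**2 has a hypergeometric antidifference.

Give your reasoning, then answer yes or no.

Compute t_(k+1)/t_k: get (k + 4)**2/(k + 5)**2.
Factor: A=k**2 + 8*k + 16; B=k**2 + 10*k + 25; C=1.
Solve (k**2 + 8*k + 16)·f(k+1) − (k**2 + 8*k + 16)·f(k) = 1.
Bound: deg f ≤ 0.
Generic f = c0 gives residual -1; -1 = 0 cannot hold, so t_k is not Gosper-summable.

No; the coefficient equations for f are inconsistent.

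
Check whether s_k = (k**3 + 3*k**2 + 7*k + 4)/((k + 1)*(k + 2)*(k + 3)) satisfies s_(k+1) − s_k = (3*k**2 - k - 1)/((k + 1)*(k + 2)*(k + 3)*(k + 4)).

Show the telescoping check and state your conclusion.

s_(k+1) = (7*k + (k + 1)**3 + 3*(k + 1)**2 + 11)/((k + 2)*(k + 3)*(k + 4))
s_(k+1) − s_k = (3*k**2 - k - 1)/(k**4 + 10*k**3 + 35*k**2 + 50*k + 24)
(s_(k+1) − s_k) − t_k = 0

valid (s_(k+1) − s_k reduces to t_k)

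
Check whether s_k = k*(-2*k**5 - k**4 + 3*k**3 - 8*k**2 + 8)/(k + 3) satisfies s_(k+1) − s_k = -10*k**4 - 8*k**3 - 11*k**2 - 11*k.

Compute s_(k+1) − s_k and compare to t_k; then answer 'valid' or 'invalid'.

s_(k+1) = k*(-2*k**5 - 13*k**4 - 32*k**3 - 46*k**2 - 46*k - 21)/(k + 4)
s_(k+1) − s_k = k*(-10*k**5 - 70*k**4 - 146*k**3 - 152*k**2 - 167*k - 95)/(k**2 + 7*k + 12)
(s_(k+1) − s_k) − t_k = k*(8*k**4 + 41*k**3 + 32*k**2 + 42*k + 37)/(k**2 + 7*k + 12)

Invalid: residual k*(8*k**4 + 41*k**3 + 32*k**2 + 42*k + 37)/(k**2 + 7*k + 12) ≠ 0.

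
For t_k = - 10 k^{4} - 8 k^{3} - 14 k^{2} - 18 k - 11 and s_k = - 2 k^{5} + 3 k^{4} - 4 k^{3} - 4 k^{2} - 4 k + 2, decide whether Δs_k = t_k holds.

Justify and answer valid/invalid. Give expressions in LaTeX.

Valid: the claim telescopes to t_k.

s_(k+1) = -2*k**5 - 7*k**4 - 12*k**3 - 18*k**2 - 22*k - 9
s_(k+1) − s_k = -10*k**4 - 8*k**3 - 14*k**2 - 18*k - 11
(s_(k+1) − s_k) − t_k = 0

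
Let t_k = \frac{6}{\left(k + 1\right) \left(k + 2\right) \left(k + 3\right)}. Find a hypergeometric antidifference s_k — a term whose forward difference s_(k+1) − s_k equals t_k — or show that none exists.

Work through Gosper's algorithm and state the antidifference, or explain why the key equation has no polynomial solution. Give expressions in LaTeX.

r(k) = (k + 1)/(k + 4) after simplifying.
A = k + 1, B = k + 4, C = 1.
Key eq: (k + 1)·f(k+1) = (k + 3)·f(k) + (1).
Degrees (1,1,0) ⇒ d ≤ 2.
A polynomial solution: f(k) = k*(k + 3)/4.
R(k) = B(k−1)·f(k)/C(k) = k*(k + 3)**2/4; s_k = R·t_k = 3*k*(k + 3)/(2*(k + 1)*(k + 2)).
Δs = 6/(k**3 + 6*k**2 + 11*k + 6), as required.

s_k = \frac{3 k \left(k + 3\right)}{2 \left(k + 1\right) \left(k + 2\right)}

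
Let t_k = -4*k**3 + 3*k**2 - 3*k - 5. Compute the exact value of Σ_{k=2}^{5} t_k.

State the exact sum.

t_(k+1)/t_k = (4*k**3 + 9*k**2 + 9*k + 9)/(4*k**3 - 3*k**2 + 3*k + 5).
Normal form (A,B,C) = (1, 1, k**3 - 3*k**2/4 + 3*k/4 + 5/4).
Set up (1)·f(k+1) − (1)·f(k) − (k**3 - 3*k**2/4 + 3*k/4 + 5/4) = 0.
Bound: deg f ≤ 4.
A polynomial solution: f(k) = k*(k**3 - 3*k**2 + 4*k + 3)/4.
Then R = B(k−1)f/C = k*(k**3 - 3*k**2 + 4*k + 3)/(4*k**3 - 3*k**2 + 3*k + 5), so s_k = R(k)·t_k = k*(-k**3 + 3*k**2 - 4*k - 3).
s_(k+1) − s_k = -4*k**3 + 3*k**2 - 3*k - 5 = t_k.
Σ_(k=2)^(5) t_k = s_(6) − s_(2) = -810 − (-14) = -796.

Σ = -796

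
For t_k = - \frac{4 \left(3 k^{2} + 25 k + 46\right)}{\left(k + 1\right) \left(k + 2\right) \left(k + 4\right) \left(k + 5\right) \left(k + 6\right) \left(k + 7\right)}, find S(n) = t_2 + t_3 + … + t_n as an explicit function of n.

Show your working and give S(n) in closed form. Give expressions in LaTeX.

S(n) = \frac{- n^{3} - 14 n^{2} - 59 n + 74}{36 \left(n^{3} + 14 n^{2} + 59 n + 70\right)}

t_(k+1)/t_k = (k + 1)*(k + 4)*(25*k + 3*(k + 1)**2 + 71)/((k + 3)*(k + 8)*(3*k**2 + 25*k + 46)).
So A=k + 1 and B=k + 8, with C=k**3 + 34*k**2/3 + 121*k/3 + 46.
Set up (k + 1)·f(k+1) − (k + 7)·f(k) − (k**3 + 34*k**2/3 + 121*k/3 + 46) = 0.
deg f ≤ 6 (via 1,1,3).
Solve for f: f(k) = k*(k + 2)*(k + 3)*(k + 5)*(k**2 + 11*k + 34)/72 (degree 6 ≤ 6).
So s_k = (B(k−1)f/C)·t_k = (k*(k + 2)*(k + 5)*(k + 7)*(k**2 + 11*k + 34)/(24*(3*k**2 + 25*k + 46)))·t_k = k*(-k**2 - 11*k - 34)/(6*(k**3 + 11*k**2 + 34*k + 24)).
Check: Δs_k = 4*(-3*k**2 - 25*k - 46)/(k**6 + 25*k**5 + 247*k**4 + 1219*k**3 + 3112*k**2 + 3796*k + 1680). ✓
Evaluate: s_(n+1) = (-n**3 - 14*n**2 - 59*n - 46)/(6*(n**3 + 14*n**2 + 59*n + 70)); subtract s_(2) = -5/36 ⇒ S(n) = (-n**3 - 14*n**2 - 59*n + 74)/(36*(n**3 + 14*n**2 + 59*n + 70)).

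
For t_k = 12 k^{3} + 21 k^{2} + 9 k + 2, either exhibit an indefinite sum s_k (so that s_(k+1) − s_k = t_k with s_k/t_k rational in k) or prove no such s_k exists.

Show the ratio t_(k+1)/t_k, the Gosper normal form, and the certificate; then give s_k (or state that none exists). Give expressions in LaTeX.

s_k = k \left(3 k^{3} + k^{2} - 3 k + 1\right)

The ratio is (12*k**3 + 57*k**2 + 87*k + 44)/(12*k**3 + 21*k**2 + 9*k + 2).
Factor: A=1; B=1; C=k**3 + 7*k**2/4 + 3*k/4 + 1/6.
Key eq: (1)·f(k+1) = (1)·f(k) + (k**3 + 7*k**2/4 + 3*k/4 + 1/6).
d = 4 from the (0,0,3) case.
Solve for f: f(k) = k*(3*k**3 + k**2 - 3*k + 1)/12 (degree 4 ≤ 4).
Certificate R = B(k−1)f/C = k*(3*k**3 + k**2 - 3*k + 1)/(12*k**3 + 21*k**2 + 9*k + 2) gives s_k = k*(3*k**3 + k**2 - 3*k + 1).
Check: Δs_k = 12*k**3 + 21*k**2 + 9*k + 2. ✓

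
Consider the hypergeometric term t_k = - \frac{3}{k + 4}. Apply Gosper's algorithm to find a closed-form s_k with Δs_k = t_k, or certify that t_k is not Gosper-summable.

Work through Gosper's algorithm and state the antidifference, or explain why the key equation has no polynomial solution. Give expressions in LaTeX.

t_(k+1)/t_k = (k + 4)/(k + 5).
Factor: A=k + 4; B=k + 5; C=1.
Set up (k + 4)·f(k+1) − (k + 4)·f(k) − (1) = 0.
deg f ≤ 0 (via 1,1,0).
Put f(k) = c0: A·f(k+1) − B(k−1)·f(k) − C = -1; need -1 = 0 — inconsistent ⇒ no f, not summable.

no hypergeometric antidifference exists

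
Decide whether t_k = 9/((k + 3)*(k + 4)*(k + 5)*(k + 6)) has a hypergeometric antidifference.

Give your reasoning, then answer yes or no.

Yes. s_k = k*(k**2 + 12*k + 47)/(20*(k + 3)*(k + 4)*(k + 5)).

Ratio r(k) = (k + 3)/(k + 7).
Gosper form: A/B · C(k+1)/C(k) with A=k + 3, B=k + 7, C=1.
Need (k + 3)·f(k+1) − (k + 6)·f(k) = 1.
deg f ≤ 3 (via 1,1,0).
Solving with deg f ≤ 3: f(k) = k*(k**2 + 12*k + 47)/180.
So s_k = (B(k−1)f/C)·t_k = (k*(k + 6)*(k**2 + 12*k + 47)/180)·t_k = k*(k**2 + 12*k + 47)/(20*(k + 3)*(k + 4)*(k + 5)).
Check: Δs_k = 9/(k**4 + 18*k**3 + 119*k**2 + 342*k + 360). ✓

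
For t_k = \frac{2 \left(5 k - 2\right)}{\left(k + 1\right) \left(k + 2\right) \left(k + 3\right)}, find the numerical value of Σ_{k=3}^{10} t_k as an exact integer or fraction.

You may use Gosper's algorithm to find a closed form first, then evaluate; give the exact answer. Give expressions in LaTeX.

Ratio r(k) = (k + 1)*(5*k + 3)/((k + 4)*(5*k - 2)).
Gosper form: A/B · C(k+1)/C(k) with A=k + 1, B=k + 4, C=k - 2/5.
Key eq: (k + 1)·f(k+1) = (k + 3)·f(k) + (k - 2/5).
d = 2 from the (1,1,1) case.
Solve for f: f(k) = k*(3*k - 11)/20 (degree 2 ≤ 2).
Then R = B(k−1)f/C = k*(k + 3)*(3*k - 11)/(4*(5*k - 2)), so s_k = R(k)·t_k = k*(3*k - 11)/(2*(k + 1)*(k + 2)).
s_(k+1) − s_k = 2*(5*k - 2)/(k**3 + 6*k**2 + 11*k + 6) = t_k.
Telescoping: Σ = s_(11) − s_(3) = 121/156 − (-3/20) = 361/390.

Σ = 361/390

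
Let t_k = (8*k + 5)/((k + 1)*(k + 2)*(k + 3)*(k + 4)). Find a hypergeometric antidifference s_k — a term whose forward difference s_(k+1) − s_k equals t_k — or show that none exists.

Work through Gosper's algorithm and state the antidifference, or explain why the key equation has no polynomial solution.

The ratio is (k + 1)*(8*k + 13)/((k + 5)*(8*k + 5)).
So A=k + 1 and B=k + 5, with C=k + 5/8.
f must satisfy (k + 1)·f(k+1) − (k + 4)·f(k) = k + 5/8.
Degrees (1,1,1) ⇒ d ≤ 3.
Match coefficients ⇒ f(k) = k*(k**2 + 6*k + 3)/16.
So s_k = (B(k−1)f/C)·t_k = (k*(k + 4)*(k**2 + 6*k + 3)/(2*(8*k + 5)))·t_k = k*(k**2 + 6*k + 3)/(2*(k + 1)*(k + 2)*(k + 3)).
Δs = (8*k + 5)/(k**4 + 10*k**3 + 35*k**2 + 50*k + 24), as required.

s_k = k*(k**2 + 6*k + 3)/(2*(k + 1)*(k + 2)*(k + 3))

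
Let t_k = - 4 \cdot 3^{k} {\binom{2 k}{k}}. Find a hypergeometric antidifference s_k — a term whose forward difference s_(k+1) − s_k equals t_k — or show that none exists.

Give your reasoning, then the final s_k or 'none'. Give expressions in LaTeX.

none (Gosper's algorithm certifies no s_k)

Compute t_(k+1)/t_k: get 6*(2*k + 1)/(k + 1).
Factor: A=12*k + 6; B=k + 1; C=1.
Need (12*k + 6)·f(k+1) − (k)·f(k) = 1.
Bound: deg f ≤ -1.
d = -1 < 0 ⇒ no nonzero polynomial f; not summable.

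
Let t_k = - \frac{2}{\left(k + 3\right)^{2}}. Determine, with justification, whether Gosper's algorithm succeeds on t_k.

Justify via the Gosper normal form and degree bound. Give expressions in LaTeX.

t_(k+1)/t_k = (k + 3)**2/(k + 4)**2.
A = k**2 + 6*k + 9, B = k**2 + 8*k + 16, C = 1.
Solve (k**2 + 6*k + 9)·f(k+1) − (k**2 + 6*k + 9)·f(k) = 1.
d = 0 from the (2,2,0) case.
Generic f = c0 gives residual -1; -1 = 0 cannot hold, so t_k is not Gosper-summable.

No; the coefficient equations for f are inconsistent.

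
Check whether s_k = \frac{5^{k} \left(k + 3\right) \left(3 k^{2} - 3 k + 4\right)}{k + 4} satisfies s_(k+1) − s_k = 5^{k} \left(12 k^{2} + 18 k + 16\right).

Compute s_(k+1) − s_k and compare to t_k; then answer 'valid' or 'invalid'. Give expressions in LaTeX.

Invalid: residual \frac{5^{k} \left(- 12 k^{3} - 63 k^{2} - 91 k - 60\right)}{k^{2} + 9 k + 20} ≠ 0.

s_(k+1) = 5**(k + 1)*(k + 4)*(-3*k + 3*(k + 1)**2 + 1)/(k + 5)
s_(k+1) − s_k = 5**k*(12*k**4 + 114*k**3 + 355*k**2 + 413*k + 260)/(k**2 + 9*k + 20)
(s_(k+1) − s_k) − t_k = 5**k*(-12*k**3 - 63*k**2 - 91*k - 60)/(k**2 + 9*k + 20)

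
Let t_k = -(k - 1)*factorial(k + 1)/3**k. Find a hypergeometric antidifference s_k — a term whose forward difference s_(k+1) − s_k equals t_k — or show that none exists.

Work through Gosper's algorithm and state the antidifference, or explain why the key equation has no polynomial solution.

s_k = -3**(1 - k)*factorial(k + 1)

Compute t_(k+1)/t_k: get k*(k + 2)/(3*(k - 1)).
Normal form (A,B,C) = (k/3 + 2/3, 1, k - 1).
Set up (k/3 + 2/3)·f(k+1) − (1)·f(k) − (k - 1) = 0.
Degrees (1,0,1) ⇒ d ≤ 0.
Coefficient equations give f(k) = 3.
So s_k = (B(k−1)f/C)·t_k = (3/(k - 1))·t_k = -3**(1 - k)*factorial(k + 1).
Check: Δs_k = -(k - 1)*factorial(k + 1)/3**k. ✓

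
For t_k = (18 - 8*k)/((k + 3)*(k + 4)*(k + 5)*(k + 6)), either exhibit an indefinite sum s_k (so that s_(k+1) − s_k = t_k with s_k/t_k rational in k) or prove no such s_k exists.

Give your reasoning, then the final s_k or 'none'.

s_k = k*(k**2 + 12*k + 167)/(30*(k + 3)*(k + 4)*(k + 5))

Step 1: r(k) = (k + 3)*(4*k - 5)/((k + 7)*(4*k - 9)).
So A=k + 3 and B=k + 7, with C=k - 9/4.
Set up (k + 3)·f(k+1) − (k + 6)·f(k) − (k - 9/4) = 0.
From deg A=1, deg B=1, deg C=1: d=3.
Coefficient equations give f(k) = -k*(k**2 + 12*k + 167)/240.
R(k) = B(k−1)·f(k)/C(k) = -k*(k + 6)*(k**2 + 12*k + 167)/(60*(4*k - 9)); s_k = R·t_k = k*(k**2 + 12*k + 167)/(30*(k + 3)*(k + 4)*(k + 5)).
Δs = 2*(9 - 4*k)/(k**4 + 18*k**3 + 119*k**2 + 342*k + 360), as required.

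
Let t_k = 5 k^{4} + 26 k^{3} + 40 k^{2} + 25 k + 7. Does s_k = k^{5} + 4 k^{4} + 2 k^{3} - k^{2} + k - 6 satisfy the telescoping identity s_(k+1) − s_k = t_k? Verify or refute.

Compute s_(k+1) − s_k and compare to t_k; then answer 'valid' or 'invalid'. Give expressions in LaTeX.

valid; difference matches t_k

s_(k+1) = k**5 + 9*k**4 + 28*k**3 + 39*k**2 + 26*k + 1
s_(k+1) − s_k = 5*k**4 + 26*k**3 + 40*k**2 + 25*k + 7
(s_(k+1) − s_k) − t_k = 0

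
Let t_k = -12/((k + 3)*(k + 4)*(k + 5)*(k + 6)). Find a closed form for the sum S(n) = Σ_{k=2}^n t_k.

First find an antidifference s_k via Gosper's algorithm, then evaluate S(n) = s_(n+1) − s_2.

The ratio is (k + 3)/(k + 7).
Take A(k)=k + 3, B(k)=k + 7, C(k)=1.
f must satisfy (k + 3)·f(k+1) − (k + 6)·f(k) = 1.
Degrees (1,1,0) ⇒ d ≤ 3.
Match coefficients ⇒ f(k) = k*(k**2 + 12*k + 47)/180.
Then R = B(k−1)f/C = k*(k + 6)*(k**2 + 12*k + 47)/180, so s_k = R(k)·t_k = k*(-k**2 - 12*k - 47)/(15*(k + 3)*(k + 4)*(k + 5)).
Check: Δs_k = -12/(k**4 + 18*k**3 + 119*k**2 + 342*k + 360). ✓
Telescope: S(n) = s_(n+1) − s_(2) = (-n**3 - 15*n**2 - 74*n - 60)/(15*(n**3 + 15*n**2 + 74*n + 120)) − (-1/21) = 2*(-n**3 - 15*n**2 - 74*n + 90)/(105*(n**3 + 15*n**2 + 74*n + 120)).

S(n) = 2*(-n**3 - 15*n**2 - 74*n + 90)/(105*(n**3 + 15*n**2 + 74*n + 120))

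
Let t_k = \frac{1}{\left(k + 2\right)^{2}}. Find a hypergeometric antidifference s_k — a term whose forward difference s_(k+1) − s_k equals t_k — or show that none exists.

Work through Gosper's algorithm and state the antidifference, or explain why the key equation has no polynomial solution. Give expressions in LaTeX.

Compute t_(k+1)/t_k: get (k + 2)**2/(k + 3)**2.
A = k**2 + 4*k + 4, B = k**2 + 6*k + 9, C = 1.
Set up (k**2 + 4*k + 4)·f(k+1) − (k**2 + 4*k + 4)·f(k) − (1) = 0.
Degrees (2,2,0) ⇒ d ≤ 0.
Put f(k) = c0: A·f(k+1) − B(k−1)·f(k) − C = -1; need -1 = 0 — inconsistent ⇒ no f, not summable.

no hypergeometric antidifference exists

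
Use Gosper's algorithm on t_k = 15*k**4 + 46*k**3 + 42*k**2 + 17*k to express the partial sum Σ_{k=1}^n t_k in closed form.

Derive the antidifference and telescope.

S(n) = n*(3*n**4 + 19*n**3 + 42*n**2 + 41*n + 15)

Ratio r(k) = (15*k**4 + 106*k**3 + 270*k**2 + 299*k + 120)/(k*(15*k**3 + 46*k**2 + 42*k + 17)).
A = 1, B = 1, C = k**4 + 46*k**3/15 + 14*k**2/5 + 17*k/15.
Need (1)·f(k+1) − (1)·f(k) = k**4 + 46*k**3/15 + 14*k**2/5 + 17*k/15.
From deg A=0, deg B=0, deg C=4: d=5.
A polynomial solution: f(k) = k*(k - 1)*(k + 2)*(3*k**2 + k + 1)/15.
Certificate R = B(k−1)f/C = (k - 1)*(k + 2)*(3*k**2 + k + 1)/(15*k**3 + 46*k**2 + 42*k + 17) gives s_k = k*(3*k**4 + 4*k**3 - 4*k**2 - k - 2).
s_(k+1) − s_k = k*(15*k**3 + 46*k**2 + 42*k + 17) = t_k.
s_(n+1) = n*(3*n**4 + 19*n**3 + 42*n**2 + 41*n + 15) and s_(1) = 0, so S(n) = n*(3*n**4 + 19*n**3 + 42*n**2 + 41*n + 15).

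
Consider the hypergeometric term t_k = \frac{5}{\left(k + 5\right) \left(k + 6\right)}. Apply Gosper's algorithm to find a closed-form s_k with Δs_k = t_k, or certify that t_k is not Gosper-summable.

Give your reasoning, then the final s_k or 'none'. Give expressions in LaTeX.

Compute t_(k+1)/t_k: get (k + 5)/(k + 7).
A = k + 5, B = k + 7, C = 1.
Key eq: (k + 5)·f(k+1) = (k + 6)·f(k) + (1).
From deg A=1, deg B=1, deg C=0: d=1.
A polynomial solution: f(k) = k/5.
R(k) = B(k−1)·f(k)/C(k) = k*(k + 6)/5; s_k = R·t_k = k/(k + 5).
Verify: 5/(k**2 + 11*k + 30) matches t_k.

s_k = \frac{k}{k + 5}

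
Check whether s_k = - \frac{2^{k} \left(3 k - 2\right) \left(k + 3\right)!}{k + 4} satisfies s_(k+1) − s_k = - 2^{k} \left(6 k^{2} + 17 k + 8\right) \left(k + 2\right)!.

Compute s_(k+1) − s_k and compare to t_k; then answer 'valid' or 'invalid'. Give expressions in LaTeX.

s_(k+1) = -2**(k + 1)*(3*k + 1)*factorial(k + 4)/(k + 5)
s_(k+1) − s_k = -2**k*(6*k**3 + 47*k**2 + 99*k + 42)*factorial(k + 3)/((k + 4)*(k + 5))
(s_(k+1) − s_k) − t_k = 2**k*(6*k**3 + 41*k**2 + 73*k + 34)*factorial(k + 2)/((k + 4)*(k + 5))

Invalid: residual \frac{2^{k} \left(6 k^{3} + 41 k^{2} + 73 k + 34\right) \left(k + 2\right)!}{\left(k + 4\right) \left(k + 5\right)} ≠ 0.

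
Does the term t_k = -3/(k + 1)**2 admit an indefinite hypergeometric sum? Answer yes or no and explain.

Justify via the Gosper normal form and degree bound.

r(k) = (k + 1)**2/(k + 2)**2 after simplifying.
Take A(k)=k**2 + 2*k + 1, B(k)=k**2 + 4*k + 4, C(k)=1.
Need (k**2 + 2*k + 1)·f(k+1) − (k**2 + 2*k + 1)·f(k) = 1.
Degrees (2,2,0) ⇒ d ≤ 0.
f = c0 ⇒ A·f(k+1) − B(k−1)·f(k) − C = -1. The system {-1 = 0} is inconsistent; no antidifference.

No — the linear system for f has no solution.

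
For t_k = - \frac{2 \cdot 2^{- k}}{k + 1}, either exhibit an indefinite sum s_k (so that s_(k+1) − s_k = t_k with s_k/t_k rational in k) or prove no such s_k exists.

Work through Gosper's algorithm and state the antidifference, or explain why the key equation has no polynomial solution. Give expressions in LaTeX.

not Gosper-summable; s_k does not exist

Compute t_(k+1)/t_k: get (k + 1)/(2*(k + 2)).
Factor: A=k/2 + 1/2; B=k + 2; C=1.
Solve (k/2 + 1/2)·f(k+1) − (k + 1)·f(k) = 1.
deg f ≤ -1 (via 1,1,0).
Bound -1 < 0, so the key equation has no polynomial solution.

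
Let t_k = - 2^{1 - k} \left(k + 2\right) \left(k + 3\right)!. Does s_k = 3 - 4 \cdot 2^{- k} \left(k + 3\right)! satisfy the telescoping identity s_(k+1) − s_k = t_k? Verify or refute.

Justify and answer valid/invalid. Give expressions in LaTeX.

Valid: the claim telescopes to t_k.

s_(k+1) = -4*2**(-k - 1)*factorial(k + 4) + 3
s_(k+1) − s_k = -2**(1 - k)*(k + 2)*factorial(k + 3)
(s_(k+1) − s_k) − t_k = 0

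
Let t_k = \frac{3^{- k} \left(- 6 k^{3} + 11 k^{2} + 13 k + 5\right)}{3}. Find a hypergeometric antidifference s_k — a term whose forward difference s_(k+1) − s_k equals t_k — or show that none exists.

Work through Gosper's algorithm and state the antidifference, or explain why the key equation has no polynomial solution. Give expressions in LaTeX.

t_(k+1)/t_k = (6*k**3 + 7*k**2 - 17*k - 23)/(3*(6*k**3 - 11*k**2 - 13*k - 5)).
So A=1/3 and B=1, with C=k**3 - 11*k**2/6 - 13*k/6 - 5/6.
Need (1/3)·f(k+1) − (1)·f(k) = k**3 - 11*k**2/6 - 13*k/6 - 5/6.
Degrees (0,0,3) ⇒ d ≤ 3.
Solving with deg f ≤ 3: f(k) = -(3*k**3 - k**2 - 3*k - 3)/2.
R(k) = B(k−1)·f(k)/C(k) = -3*(3*k**3 - k**2 - 3*k - 3)/(6*k**3 - 11*k**2 - 13*k - 5); s_k = R·t_k = (3*k**3 - k**2 - 3*k - 3)/3**k.
Δs = (-6*k**3 + 11*k**2 + 13*k + 5)/(3*3**k), as required.

s_k = 3^{- k} \left(3 k^{3} - k^{2} - 3 k - 3\right)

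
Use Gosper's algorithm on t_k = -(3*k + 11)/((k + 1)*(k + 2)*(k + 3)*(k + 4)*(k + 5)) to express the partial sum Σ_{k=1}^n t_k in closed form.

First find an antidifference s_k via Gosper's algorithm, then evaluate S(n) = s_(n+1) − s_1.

The ratio is (k + 1)*(3*k + 14)/((k + 6)*(3*k + 11)).
Take A(k)=k + 1, B(k)=k + 6, C(k)=k + 11/3.
f must satisfy (k + 1)·f(k+1) − (k + 5)·f(k) = k + 11/3.
deg f ≤ 4 (via 1,1,1).
Solving with deg f ≤ 4: f(k) = k*(k + 3)*(k**2 + 7*k + 14)/24.
R(k) = B(k−1)·f(k)/C(k) = k*(k + 3)*(k + 5)*(k**2 + 7*k + 14)/(8*(3*k + 11)); s_k = R·t_k = k*(-k**2 - 7*k - 14)/(8*(k**3 + 7*k**2 + 14*k + 8)).
Check: Δs_k = (-3*k - 11)/(k**5 + 15*k**4 + 85*k**3 + 225*k**2 + 274*k + 120). ✓
Telescope: S(n) = s_(n+1) − s_(1) = (-n**3 - 10*n**2 - 31*n - 22)/(8*(n**3 + 10*n**2 + 31*n + 30)) − (-11/120) = n*(-n**2 - 10*n - 31)/(30*(n**3 + 10*n**2 + 31*n + 30)).

S(n) = n*(-n**2 - 10*n - 31)/(30*(n**3 + 10*n**2 + 31*n + 30))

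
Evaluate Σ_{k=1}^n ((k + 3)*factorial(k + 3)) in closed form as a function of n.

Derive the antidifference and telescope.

Ratio r(k) = (k + 4)**2/(k + 3).
Factor: A=k + 4; B=1; C=k + 3.
Key eq: (k + 4)·f(k+1) = (1)·f(k) + (k + 3).
d = 0 from the (1,0,1) case.
A polynomial solution: f(k) = 1.
So s_k = (B(k−1)f/C)·t_k = (1/(k + 3))·t_k = factorial(k + 3).
Verify: (k + 3)*factorial(k + 3) matches t_k.
Σ_(k=1)^n t_k = s_(n+1) − s_(1) = (factorial(n + 4)) − (24), i.e. factorial(n + 4) - 24.

S(n) = factorial(n + 4) - 24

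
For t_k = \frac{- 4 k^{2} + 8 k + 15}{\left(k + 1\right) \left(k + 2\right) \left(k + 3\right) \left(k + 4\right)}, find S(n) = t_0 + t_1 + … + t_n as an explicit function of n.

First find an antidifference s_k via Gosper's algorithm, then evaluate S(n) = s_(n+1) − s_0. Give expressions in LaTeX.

Compute t_(k+1)/t_k: get (k + 1)*(8*k - 4*(k + 1)**2 + 23)/((k + 5)*(-4*k**2 + 8*k + 15)).
Normal form (A,B,C) = (k + 1, k + 5, k**2 - 2*k - 15/4).
Need (k + 1)·f(k+1) − (k + 4)·f(k) = k**2 - 2*k - 15/4.
Bound: deg f ≤ 3.
A polynomial solution: f(k) = -k*(k**2 + 14*k + 15)/8.
Then R = B(k−1)f/C = -k*(k + 4)*(k**2 + 14*k + 15)/(2*(4*k**2 - 8*k - 15)), so s_k = R(k)·t_k = k*(k**2 + 14*k + 15)/(2*(k + 1)*(k + 2)*(k + 3)).
Δs = (-4*k**2 + 8*k + 15)/(k**4 + 10*k**3 + 35*k**2 + 50*k + 24), as required.
s_(n+1) = (n**3 + 17*n**2 + 46*n + 30)/(2*(n**3 + 9*n**2 + 26*n + 24)) and s_(0) = 0, so S(n) = (n**3 + 17*n**2 + 46*n + 30)/(2*(n**3 + 9*n**2 + 26*n + 24)).

S(n) = \frac{n^{3} + 17 n^{2} + 46 n + 30}{2 \left(n^{3} + 9 n^{2} + 26 n + 24\right)}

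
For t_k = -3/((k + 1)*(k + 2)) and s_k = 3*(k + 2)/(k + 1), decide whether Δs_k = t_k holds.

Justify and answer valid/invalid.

s_(k+1) = 3*(k + 3)/(k + 2)
s_(k+1) − s_k = -3/(k**2 + 3*k + 2)
(s_(k+1) − s_k) − t_k = 0

valid; difference matches t_k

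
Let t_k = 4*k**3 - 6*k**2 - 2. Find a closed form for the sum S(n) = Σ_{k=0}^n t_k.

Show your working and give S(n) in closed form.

S(n) = n**4 - 2*n**2 - 3*n - 2

t_(k+1)/t_k = (2*k**3 + 3*k**2 - 2)/(2*k**3 - 3*k**2 - 1).
A = 1, B = 1, C = k**3 - 3*k**2/2 - 1/2.
Solve (1)·f(k+1) − (1)·f(k) = k**3 - 3*k**2/2 - 1/2.
d = 4 from the (0,0,3) case.
Match coefficients ⇒ f(k) = k*(k - 3)*(k**2 - k + 1)/4.
Get s_k = R·t_k = k*(k**3 - 4*k**2 + 4*k - 3) with R(k) = B(k−1)f(k)/C(k) = k*(k - 3)*(k**2 - k + 1)/(2*(2*k**3 - 3*k**2 - 1)).
Check: Δs_k = 4*k**3 - 6*k**2 - 2. ✓
Σ_(k=0)^n t_k = s_(n+1) − s_(0) = (n**4 - 2*n**2 - 3*n - 2) − (0), i.e. n**4 - 2*n**2 - 3*n - 2.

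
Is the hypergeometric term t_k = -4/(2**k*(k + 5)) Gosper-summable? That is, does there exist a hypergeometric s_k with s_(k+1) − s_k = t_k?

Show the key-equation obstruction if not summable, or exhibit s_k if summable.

No; the degree bound rules out any f.

Compute t_(k+1)/t_k: get (k + 5)/(2*(k + 6)).
Take A(k)=k/2 + 5/2, B(k)=k + 6, C(k)=1.
Need (k/2 + 5/2)·f(k+1) − (k + 5)·f(k) = 1.
Degrees (1,1,0) ⇒ d ≤ -1.
deg f ≤ -1 is impossible — no certificate.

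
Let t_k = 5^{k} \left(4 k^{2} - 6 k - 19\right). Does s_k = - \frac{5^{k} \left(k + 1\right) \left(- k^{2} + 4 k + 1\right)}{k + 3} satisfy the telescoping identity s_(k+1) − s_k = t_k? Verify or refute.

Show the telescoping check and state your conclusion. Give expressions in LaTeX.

s_(k+1) = 5**(k + 1)*(k**3 - 8*k - 8)/(k + 4)
s_(k+1) − s_k = 5**k*(4*k**4 + 14*k**3 - 23*k**2 - 139*k - 116)/(k**2 + 7*k + 12)
(s_(k+1) − s_k) − t_k = 5**k*(-8*k**3 - 10*k**2 + 66*k + 112)/(k**2 + 7*k + 12)

Invalid: residual \frac{5^{k} \left(- 8 k^{3} - 10 k^{2} + 66 k + 112\right)}{k^{2} + 7 k + 12} ≠ 0.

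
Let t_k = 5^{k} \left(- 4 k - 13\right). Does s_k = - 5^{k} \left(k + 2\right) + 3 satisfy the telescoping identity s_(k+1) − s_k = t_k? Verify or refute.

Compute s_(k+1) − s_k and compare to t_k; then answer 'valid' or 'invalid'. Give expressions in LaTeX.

Valid — Δs_k = t_k.

s_(k+1) = -5*5**k*(k + 3) + 3
s_(k+1) − s_k = 5**k*(-4*k - 13)
(s_(k+1) − s_k) − t_k = 0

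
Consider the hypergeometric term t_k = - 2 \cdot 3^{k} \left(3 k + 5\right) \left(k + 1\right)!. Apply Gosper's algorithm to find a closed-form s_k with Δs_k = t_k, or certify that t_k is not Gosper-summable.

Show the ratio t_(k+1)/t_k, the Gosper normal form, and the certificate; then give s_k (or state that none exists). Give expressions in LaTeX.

t_(k+1)/t_k = 3*(k + 2)*(3*k + 8)/(3*k + 5).
Factor: A=3*k + 6; B=1; C=k + 5/3.
Need (3*k + 6)·f(k+1) − (1)·f(k) = k + 5/3.
From deg A=1, deg B=0, deg C=1: d=0.
Solving with deg f ≤ 0: f(k) = 1/3.
Get s_k = R·t_k = -2*3**k*factorial(k + 1) with R(k) = B(k−1)f(k)/C(k) = 1/(3*k + 5).
Δs = -2*3**k*(3*k + 5)*factorial(k + 1), as required.

s_k = - 2 \cdot 3^{k} \left(k + 1\right)!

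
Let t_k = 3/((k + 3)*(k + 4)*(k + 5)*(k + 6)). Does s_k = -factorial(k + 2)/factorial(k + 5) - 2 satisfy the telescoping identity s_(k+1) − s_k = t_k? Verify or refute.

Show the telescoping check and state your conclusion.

s_(k+1) = -factorial(k + 3)/factorial(k + 6) - 2
s_(k+1) − s_k = 3/((k + 3)*(k + 4)*(k + 5)*(k + 6))
(s_(k+1) − s_k) − t_k = 0

valid; difference matches t_k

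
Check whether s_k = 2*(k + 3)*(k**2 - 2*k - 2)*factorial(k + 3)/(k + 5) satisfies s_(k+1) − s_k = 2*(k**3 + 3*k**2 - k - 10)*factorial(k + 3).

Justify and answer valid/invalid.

s_(k+1) = 2*(k + 4)*(k**2 - 3)*factorial(k + 4)/(k + 6)
s_(k+1) − s_k = 2*(k**5 + 12*k**4 + 46*k**3 + 43*k**2 - 114*k - 204)*factorial(k + 3)/((k + 5)*(k + 6))
(s_(k+1) − s_k) − t_k = -4*(k**4 + 8*k**3 + 13*k**2 - 13*k - 48)*factorial(k + 3)/((k + 5)*(k + 6))

Invalid: residual -4*(k**4 + 8*k**3 + 13*k**2 - 13*k - 48)*factorial(k + 3)/((k + 5)*(k + 6)) ≠ 0.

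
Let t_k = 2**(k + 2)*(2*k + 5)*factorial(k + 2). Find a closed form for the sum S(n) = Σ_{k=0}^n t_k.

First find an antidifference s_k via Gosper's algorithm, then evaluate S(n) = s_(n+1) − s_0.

S(n) = 8*2**n*factorial(n + 3) - 8

Ratio r(k) = 2*(k + 3)*(2*k + 7)/(2*k + 5).
So A=2*k + 6 and B=1, with C=k + 5/2.
f must satisfy (2*k + 6)·f(k+1) − (1)·f(k) = k + 5/2.
From deg A=1, deg B=0, deg C=1: d=0.
Solving with deg f ≤ 0: f(k) = 1/2.
Get s_k = R·t_k = 2**(k + 2)*factorial(k + 2) with R(k) = B(k−1)f(k)/C(k) = 1/(2*k + 5).
Verify: 2**(k + 2)*(2*k + 5)*factorial(k + 2) matches t_k.
Σ_(k=0)^n t_k = s_(n+1) − s_(0) = (2**(n + 3)*factorial(n + 3)) − (8), i.e. 8*2**n*factorial(n + 3) - 8.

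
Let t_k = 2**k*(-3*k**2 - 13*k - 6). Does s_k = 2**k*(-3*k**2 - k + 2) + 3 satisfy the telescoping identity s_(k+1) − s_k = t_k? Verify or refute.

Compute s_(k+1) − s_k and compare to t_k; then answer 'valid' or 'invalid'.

s_(k+1) = 2**(k + 1)*(-k - 3*(k + 1)**2 + 1) + 3
s_(k+1) − s_k = 2**k*(-3*k**2 - 13*k - 6)
(s_(k+1) − s_k) − t_k = 0

Valid: the claim telescopes to t_k.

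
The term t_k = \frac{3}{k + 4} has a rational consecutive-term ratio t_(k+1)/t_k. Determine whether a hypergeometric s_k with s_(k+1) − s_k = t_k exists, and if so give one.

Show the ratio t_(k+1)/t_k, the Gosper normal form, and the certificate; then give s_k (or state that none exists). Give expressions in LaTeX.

none — t_k is not Gosper-summable

Compute t_(k+1)/t_k: get (k + 4)/(k + 5).
Normal form (A,B,C) = (k + 4, k + 5, 1).
f must satisfy (k + 4)·f(k+1) − (k + 4)·f(k) = 1.
deg f ≤ 0 (via 1,1,0).
Write f(k) = c0. Then LHS − RHS = -1, requiring -1 = 0: contradictory. No certificate.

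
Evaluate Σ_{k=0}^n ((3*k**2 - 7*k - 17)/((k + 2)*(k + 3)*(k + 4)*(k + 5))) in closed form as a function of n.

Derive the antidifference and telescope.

r(k) = (k + 2)*(7*k - 3*(k + 1)**2 + 24)/((k + 6)*(-3*k**2 + 7*k + 17)) after simplifying.
Take A(k)=k + 2, B(k)=k + 6, C(k)=k**2 - 7*k/3 - 17/3.
Key eq: (k + 2)·f(k+1) = (k + 5)·f(k) + (k**2 - 7*k/3 - 17/3).
Degrees (1,1,2) ⇒ d ≤ 3.
Coefficient equations give f(k) = -k*(k**2 + 81*k + 122)/72.
R(k) = B(k−1)·f(k)/C(k) = -k*(k + 5)*(k**2 + 81*k + 122)/(24*(3*k**2 - 7*k - 17)); s_k = R·t_k = k*(-k**2 - 81*k - 122)/(24*(k + 2)*(k + 3)*(k + 4)).
Check: Δs_k = (3*k**2 - 7*k - 17)/(k**4 + 14*k**3 + 71*k**2 + 154*k + 120). ✓
Σ_(k=0)^n t_k = s_(n+1) − s_(0) = ((-n**3 - 84*n**2 - 287*n - 204)/(24*(n**3 + 12*n**2 + 47*n + 60))) − (0), i.e. (-n**3 - 84*n**2 - 287*n - 204)/(24*(n**3 + 12*n**2 + 47*n + 60)).

S(n) = (-n**3 - 84*n**2 - 287*n - 204)/(24*(n**3 + 12*n**2 + 47*n + 60))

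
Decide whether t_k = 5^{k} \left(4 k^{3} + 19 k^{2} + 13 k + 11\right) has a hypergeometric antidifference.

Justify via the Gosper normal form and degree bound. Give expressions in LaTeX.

Ratio r(k) = 5*(4*k**3 + 31*k**2 + 63*k + 47)/(4*k**3 + 19*k**2 + 13*k + 11).
A = 5, B = 1, C = k**3 + 19*k**2/4 + 13*k/4 + 11/4.
Key eq: (5)·f(k+1) = (1)·f(k) + (k**3 + 19*k**2/4 + 13*k/4 + 11/4).
deg f ≤ 3 (via 0,0,3).
Match coefficients ⇒ f(k) = (k**3 + k**2 - 3*k + 4)/4.
Get s_k = R·t_k = 5**k*(k**3 + k**2 - 3*k + 4) with R(k) = B(k−1)f(k)/C(k) = (k**3 + k**2 - 3*k + 4)/(4*k**3 + 19*k**2 + 13*k + 11).
Δs = 5**k*(4*k**3 + 19*k**2 + 13*k + 11), as required.

Yes. s_k = 5^{k} \left(k^{3} + k^{2} - 3 k + 4\right).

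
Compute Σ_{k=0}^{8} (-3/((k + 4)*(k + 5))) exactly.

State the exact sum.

t_(k+1)/t_k = (k + 4)/(k + 6).
So A=k + 4 and B=k + 6, with C=1.
Need (k + 4)·f(k+1) − (k + 5)·f(k) = 1.
Degrees (1,1,0) ⇒ d ≤ 1.
Solving with deg f ≤ 1: f(k) = k/4.
Get s_k = R·t_k = -3*k/(4*k + 16) with R(k) = B(k−1)f(k)/C(k) = k*(k + 5)/4.
Δs = -3/(k**2 + 9*k + 20), as required.
Σ_(k=0)^(8) t_k = s_(9) − s_(0) = -27/52 − (0) = -27/52.

Σ = -27/52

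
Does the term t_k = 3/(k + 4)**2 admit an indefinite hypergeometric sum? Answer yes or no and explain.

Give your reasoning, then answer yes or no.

No — the linear system for f has no solution.

r(k) = (k + 4)**2/(k + 5)**2 after simplifying.
Factor: A=k**2 + 8*k + 16; B=k**2 + 10*k + 25; C=1.
Set up (k**2 + 8*k + 16)·f(k+1) − (k**2 + 8*k + 16)·f(k) − (1) = 0.
deg f ≤ 0 (via 2,2,0).
f = c0 ⇒ A·f(k+1) − B(k−1)·f(k) − C = -1. The system {-1 = 0} is inconsistent; no antidifference.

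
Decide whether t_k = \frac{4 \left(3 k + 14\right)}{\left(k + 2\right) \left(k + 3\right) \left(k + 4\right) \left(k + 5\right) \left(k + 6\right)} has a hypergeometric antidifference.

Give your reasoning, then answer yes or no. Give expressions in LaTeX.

Step 1: r(k) = (k + 2)*(3*k + 17)/((k + 7)*(3*k + 14)).
Normal form (A,B,C) = (k + 2, k + 7, k + 14/3).
Need (k + 2)·f(k+1) − (k + 6)·f(k) = k + 14/3.
From deg A=1, deg B=1, deg C=1: d=4.
Coefficient equations give f(k) = k*(k + 4)*(k**2 + 10*k + 31)/90.
Then R = B(k−1)f/C = k*(k + 4)*(k + 6)*(k**2 + 10*k + 31)/(30*(3*k + 14)), so s_k = R(k)·t_k = 2*k*(k**2 + 10*k + 31)/(15*(k**3 + 10*k**2 + 31*k + 30)).
s_(k+1) − s_k = 4*(3*k + 14)/(k**5 + 20*k**4 + 155*k**3 + 580*k**2 + 1044*k + 720) = t_k.

Yes. s_k = \frac{2 k \left(k^{2} + 10 k + 31\right)}{15 \left(k^{3} + 10 k^{2} + 31 k + 30\right)}.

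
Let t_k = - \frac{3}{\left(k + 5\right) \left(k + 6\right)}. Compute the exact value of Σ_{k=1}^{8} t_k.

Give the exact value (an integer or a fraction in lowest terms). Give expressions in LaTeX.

Step 1: r(k) = (k + 5)/(k + 7).
Normal form (A,B,C) = (k + 5, k + 7, 1).
Set up (k + 5)·f(k+1) − (k + 6)·f(k) − (1) = 0.
deg f ≤ 1 (via 1,1,0).
Coefficient equations give f(k) = k/5.
Certificate R = B(k−1)f/C = k*(k + 6)/5 gives s_k = -3*k/(5*k + 25).
Check: Δs_k = -3/(k**2 + 11*k + 30). ✓
Evaluate s at k=9 and k=1: -27/70 and -1/10; difference -2/7.

Σ = -2/7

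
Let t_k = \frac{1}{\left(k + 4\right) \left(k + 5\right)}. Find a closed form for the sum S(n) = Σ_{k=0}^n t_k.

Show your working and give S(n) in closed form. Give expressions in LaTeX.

Ratio r(k) = (k + 4)/(k + 6).
Normal form (A,B,C) = (k + 4, k + 6, 1).
Need (k + 4)·f(k+1) − (k + 5)·f(k) = 1.
d = 1 from the (1,1,0) case.
Match coefficients ⇒ f(k) = k/4.
R(k) = B(k−1)·f(k)/C(k) = k*(k + 5)/4; s_k = R·t_k = k/(4*(k + 4)).
Verify: 1/(k**2 + 9*k + 20) matches t_k.
s_(n+1) = (n + 1)/(4*(n + 5)) and s_(0) = 0, so S(n) = (n + 1)/(4*(n + 5)).

S(n) = \frac{n + 1}{4 \left(n + 5\right)}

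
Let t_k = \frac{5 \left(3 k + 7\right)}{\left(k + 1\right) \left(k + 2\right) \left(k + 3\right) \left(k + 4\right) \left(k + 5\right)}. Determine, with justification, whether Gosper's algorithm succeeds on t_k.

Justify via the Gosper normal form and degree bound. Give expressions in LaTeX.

Yes. s_k = \frac{5 k \left(k^{2} + 8 k + 19\right)}{12 \left(k^{3} + 8 k^{2} + 19 k + 12\right)}.

The ratio is (k + 1)*(3*k + 10)/((k + 6)*(3*k + 7)).
A = k + 1, B = k + 6, C = k + 7/3.
Key eq: (k + 1)·f(k+1) = (k + 5)·f(k) + (k + 7/3).
From deg A=1, deg B=1, deg C=1: d=4.
Match coefficients ⇒ f(k) = k*(k + 2)*(k**2 + 8*k + 19)/36.
Certificate R = B(k−1)f/C = k*(k + 2)*(k + 5)*(k**2 + 8*k + 19)/(12*(3*k + 7)) gives s_k = 5*k*(k**2 + 8*k + 19)/(12*(k**3 + 8*k**2 + 19*k + 12)).
Check: Δs_k = 5*(3*k + 7)/(k**5 + 15*k**4 + 85*k**3 + 225*k**2 + 274*k + 120). ✓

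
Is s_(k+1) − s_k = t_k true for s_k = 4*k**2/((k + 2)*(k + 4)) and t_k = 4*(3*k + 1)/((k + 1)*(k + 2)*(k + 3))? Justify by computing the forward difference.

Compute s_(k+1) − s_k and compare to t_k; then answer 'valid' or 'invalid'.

Invalid: residual 12*(k**3 - 13*k - 4)/(k**5 + 15*k**4 + 85*k**3 + 225*k**2 + 274*k + 120) ≠ 0.

s_(k+1) = 4*(k + 1)**2/((k + 3)*(k + 5))
s_(k+1) − s_k = 8*(3*k**2 + 11*k + 4)/(k**4 + 14*k**3 + 71*k**2 + 154*k + 120)
(s_(k+1) − s_k) − t_k = 12*(k**3 - 13*k - 4)/(k**5 + 15*k**4 + 85*k**3 + 225*k**2 + 274*k + 120)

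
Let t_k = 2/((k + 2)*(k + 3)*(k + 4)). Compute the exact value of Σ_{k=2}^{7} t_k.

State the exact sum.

Σ = 9/220

t_(k+1)/t_k = (k + 2)/(k + 5).
A = k + 2, B = k + 5, C = 1.
Need (k + 2)·f(k+1) − (k + 4)·f(k) = 1.
Bound: deg f ≤ 2.
Match coefficients ⇒ f(k) = k*(k + 5)/12.
Then R = B(k−1)f/C = k*(k + 4)*(k + 5)/12, so s_k = R(k)·t_k = k*(k + 5)/(6*(k + 2)*(k + 3)).
Verify: 2/(k**3 + 9*k**2 + 26*k + 24) matches t_k.
Σ_(k=2)^(7) t_k = s_(8) − s_(2) = 26/165 − (7/60) = 9/220.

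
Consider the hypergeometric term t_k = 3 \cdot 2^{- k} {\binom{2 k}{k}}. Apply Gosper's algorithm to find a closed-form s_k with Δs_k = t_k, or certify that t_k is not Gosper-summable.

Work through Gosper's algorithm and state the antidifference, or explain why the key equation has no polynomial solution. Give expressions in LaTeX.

not Gosper-summable; s_k does not exist

The ratio is (2*k + 1)/(k + 1).
So A=2*k + 1 and B=k + 1, with C=1.
Solve (2*k + 1)·f(k+1) − (k)·f(k) = 1.
Bound: deg f ≤ -1.
Negative degree bound (-1): no f exists, t_k not Gosper-summable.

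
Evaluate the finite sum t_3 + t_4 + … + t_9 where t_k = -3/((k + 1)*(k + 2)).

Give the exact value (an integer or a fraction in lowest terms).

Σ = -21/44

Ratio r(k) = (k + 1)/(k + 3).
Normal form (A,B,C) = (k + 1, k + 3, 1).
Solve (k + 1)·f(k+1) − (k + 2)·f(k) = 1.
d = 1 from the (1,1,0) case.
Match coefficients ⇒ f(k) = k.
Certificate R = B(k−1)f/C = k*(k + 2) gives s_k = -3*k/(k + 1).
s_(k+1) − s_k = -3/(k**2 + 3*k + 2) = t_k.
Sum = s_(10) − s_(3); s_(10) = -30/11, s_(3) = -9/4 ⇒ -21/44.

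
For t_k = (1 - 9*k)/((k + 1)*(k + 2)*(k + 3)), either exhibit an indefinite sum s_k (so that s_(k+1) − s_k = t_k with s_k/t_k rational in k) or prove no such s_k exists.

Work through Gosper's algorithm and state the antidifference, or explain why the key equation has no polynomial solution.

s_k = k*(3 - 2*k)/((k + 1)*(k + 2))

Step 1: r(k) = (k + 1)*(9*k + 8)/((k + 4)*(9*k - 1)).
A = k + 1, B = k + 4, C = k - 1/9.
Solve (k + 1)·f(k+1) − (k + 3)·f(k) = k - 1/9.
Bound: deg f ≤ 2.
A polynomial solution: f(k) = k*(2*k - 3)/9.
Then R = B(k−1)f/C = k*(k + 3)*(2*k - 3)/(9*k - 1), so s_k = R(k)·t_k = k*(3 - 2*k)/((k + 1)*(k + 2)).
Verify: (1 - 9*k)/(k**3 + 6*k**2 + 11*k + 6) matches t_k.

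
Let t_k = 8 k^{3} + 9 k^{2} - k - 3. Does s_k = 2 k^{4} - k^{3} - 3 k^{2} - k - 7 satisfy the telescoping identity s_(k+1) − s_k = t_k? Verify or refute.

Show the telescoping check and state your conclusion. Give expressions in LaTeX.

valid; difference matches t_k

s_(k+1) = 2*k**4 + 7*k**3 + 6*k**2 - 2*k - 10
s_(k+1) − s_k = 8*k**3 + 9*k**2 - k - 3
(s_(k+1) − s_k) − t_k = 0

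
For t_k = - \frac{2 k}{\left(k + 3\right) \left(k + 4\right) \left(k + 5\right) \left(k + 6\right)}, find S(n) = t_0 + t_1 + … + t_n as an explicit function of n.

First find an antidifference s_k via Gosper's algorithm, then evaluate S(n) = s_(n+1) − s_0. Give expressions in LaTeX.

Step 1: r(k) = (k + 1)*(k + 3)/(k*(k + 7)).
So A=k + 3 and B=k + 7, with C=k.
f must satisfy (k + 3)·f(k+1) − (k + 6)·f(k) = k.
Bound: deg f ≤ 3.
Solving with deg f ≤ 3: f(k) = k*(k - 1)*(k + 13)/120.
Certificate R = B(k−1)f/C = (k - 1)*(k + 6)*(k + 13)/120 gives s_k = k*(-k**2 - 12*k + 13)/(60*(k + 3)*(k + 4)*(k + 5)).
Δs = -2*k/(k**4 + 18*k**3 + 119*k**2 + 342*k + 360), as required.
s_(n+1) = n*(-n**2 - 15*n - 14)/(60*(n**3 + 15*n**2 + 74*n + 120)) and s_(0) = 0, so S(n) = n*(-n**2 - 15*n - 14)/(60*(n**3 + 15*n**2 + 74*n + 120)).

S(n) = \frac{n \left(- n^{2} - 15 n - 14\right)}{60 \left(n^{3} + 15 n^{2} + 74 n + 120\right)}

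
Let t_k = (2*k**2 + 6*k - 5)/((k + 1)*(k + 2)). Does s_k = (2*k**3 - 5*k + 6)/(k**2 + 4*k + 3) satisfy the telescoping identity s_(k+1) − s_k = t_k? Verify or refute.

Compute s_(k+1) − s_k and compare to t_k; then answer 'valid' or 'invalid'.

s_(k+1) = (-5*k + 2*(k + 1)**3 + 1)/(4*k + (k + 1)**2 + 7)
s_(k+1) − s_k = (2*k**4 + 20*k**3 + 49*k**2 + 19*k - 39)/(k**4 + 10*k**3 + 35*k**2 + 50*k + 24)
(s_(k+1) − s_k) − t_k = 3*(-4*k**2 - 6*k + 7)/(k**4 + 10*k**3 + 35*k**2 + 50*k + 24)

Invalid: residual 3*(-4*k**2 - 6*k + 7)/(k**4 + 10*k**3 + 35*k**2 + 50*k + 24) ≠ 0.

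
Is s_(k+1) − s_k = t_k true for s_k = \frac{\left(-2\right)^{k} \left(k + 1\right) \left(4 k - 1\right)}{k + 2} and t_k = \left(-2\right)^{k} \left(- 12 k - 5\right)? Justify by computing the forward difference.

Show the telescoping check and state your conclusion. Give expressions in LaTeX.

Invalid: residual \frac{\left(-2\right)^{k} \left(12 k^{2} + 33 k + 9\right)}{k^{2} + 5 k + 6} ≠ 0.

s_(k+1) = (-2)**(k + 1)*(k + 2)*(4*k + 3)/(k + 3)
s_(k+1) − s_k = (-2)**k*(-12*k**3 - 53*k**2 - 64*k - 21)/(k**2 + 5*k + 6)
(s_(k+1) − s_k) − t_k = (-2)**k*(12*k**2 + 33*k + 9)/(k**2 + 5*k + 6)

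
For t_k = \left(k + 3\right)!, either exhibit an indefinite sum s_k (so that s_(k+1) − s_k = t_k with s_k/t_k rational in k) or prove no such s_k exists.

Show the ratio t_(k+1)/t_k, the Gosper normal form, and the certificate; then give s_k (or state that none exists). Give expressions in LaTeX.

The ratio is k + 4.
Gosper form: A/B · C(k+1)/C(k) with A=k + 4, B=1, C=1.
Set up (k + 4)·f(k+1) − (1)·f(k) − (1) = 0.
Bound: deg f ≤ -1.
d = -1 < 0 ⇒ no nonzero polynomial f; not summable.

none (Gosper's algorithm certifies no s_k)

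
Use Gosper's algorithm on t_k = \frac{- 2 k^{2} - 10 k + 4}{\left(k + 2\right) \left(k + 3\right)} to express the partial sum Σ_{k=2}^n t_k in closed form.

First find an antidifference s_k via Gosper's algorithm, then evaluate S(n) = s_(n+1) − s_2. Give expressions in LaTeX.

Step 1: r(k) = (k + 2)*(5*k + (k + 1)**2 + 3)/((k + 4)*(k**2 + 5*k - 2)).
A = k + 2, B = k + 4, C = k**2 + 5*k - 2.
f must satisfy (k + 2)·f(k+1) − (k + 3)·f(k) = k**2 + 5*k - 2.
d = 2 from the (1,1,2) case.
Solve for f: f(k) = k*(k - 2) (degree 2 ≤ 2).
Then R = B(k−1)f/C = k*(k - 2)*(k + 3)/(k**2 + 5*k - 2), so s_k = R(k)·t_k = 2*k*(2 - k)/(k + 2).
s_(k+1) − s_k = 2*(-k**2 - 5*k + 2)/(k**2 + 5*k + 6) = t_k.
Evaluate: s_(n+1) = 2*(1 - n**2)/(n + 3); subtract s_(2) = 0 ⇒ S(n) = 2*(1 - n**2)/(n + 3).

S(n) = \frac{2 \left(1 - n^{2}\right)}{n + 3}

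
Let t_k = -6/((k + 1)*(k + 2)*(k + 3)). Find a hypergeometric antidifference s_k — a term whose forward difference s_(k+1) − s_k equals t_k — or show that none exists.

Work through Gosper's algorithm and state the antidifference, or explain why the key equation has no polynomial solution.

t_(k+1)/t_k = (k + 1)/(k + 4).
Normal form (A,B,C) = (k + 1, k + 4, 1).
Need (k + 1)·f(k+1) − (k + 3)·f(k) = 1.
Bound: deg f ≤ 2.
Solving with deg f ≤ 2: f(k) = k*(k + 3)/4.
R(k) = B(k−1)·f(k)/C(k) = k*(k + 3)**2/4; s_k = R·t_k = 3*k*(-k - 3)/(2*(k + 1)*(k + 2)).
Check: Δs_k = -6/(k**3 + 6*k**2 + 11*k + 6). ✓

s_k = 3*k*(-k - 3)/(2*(k + 1)*(k + 2))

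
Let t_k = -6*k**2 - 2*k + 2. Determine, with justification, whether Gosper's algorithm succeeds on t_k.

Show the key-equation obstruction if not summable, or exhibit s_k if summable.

Yes. s_k = 2*k*(-k**2 + k + 1).

Step 1: r(k) = (k + 3*(k + 1)**2)/(3*k**2 + k - 1).
So A=1 and B=1, with C=k**2 + k/3 - 1/3.
Solve (1)·f(k+1) − (1)·f(k) = k**2 + k/3 - 1/3.
From deg A=0, deg B=0, deg C=2: d=3.
Match coefficients ⇒ f(k) = k*(k**2 - k - 1)/3.
So s_k = (B(k−1)f/C)·t_k = (k*(k**2 - k - 1)/(3*k**2 + k - 1))·t_k = 2*k*(-k**2 + k + 1).
Check: Δs_k = -6*k**2 - 2*k + 2. ✓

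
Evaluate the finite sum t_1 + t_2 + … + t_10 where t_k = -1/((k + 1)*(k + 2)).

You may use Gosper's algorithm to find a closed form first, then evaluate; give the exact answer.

r(k) = (k + 1)/(k + 3) after simplifying.
Factor: A=k + 1; B=k + 3; C=1.
Solve (k + 1)·f(k+1) − (k + 2)·f(k) = 1.
Bound: deg f ≤ 1.
Match coefficients ⇒ f(k) = k.
Get s_k = R·t_k = -k/(k + 1) with R(k) = B(k−1)f(k)/C(k) = k*(k + 2).
Δs = -1/(k**2 + 3*k + 2), as required.
Evaluate s at k=11 and k=1: -11/12 and -1/2; difference -5/12.

Σ = -5/12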